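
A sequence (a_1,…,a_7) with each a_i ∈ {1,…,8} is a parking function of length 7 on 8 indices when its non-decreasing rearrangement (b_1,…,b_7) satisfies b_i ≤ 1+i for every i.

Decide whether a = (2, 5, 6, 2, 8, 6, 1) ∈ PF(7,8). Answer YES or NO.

YES

Order a: b = (1, 2, 2, 5, 6, 6, 8).
  b_1=1 ≤ 2
  b_2=2 ≤ 3
  b_3=2 ≤ 4
  b_4=5 ≤ 5
  b_5=6 ≤ 6
  b_6=6 ≤ 7
  b_7=8 ≤ 8
All bounds hold ⇒ YES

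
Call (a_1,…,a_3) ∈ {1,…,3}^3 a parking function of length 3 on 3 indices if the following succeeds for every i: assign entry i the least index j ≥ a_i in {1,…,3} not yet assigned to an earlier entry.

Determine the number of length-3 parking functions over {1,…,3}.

16

|PF(3,3)| = 1·4^2 = 1·16 = 16 (Pollak)
Check (2,3,1) → sorted (1,2,3): b_i ≤ i ∀i, a PF.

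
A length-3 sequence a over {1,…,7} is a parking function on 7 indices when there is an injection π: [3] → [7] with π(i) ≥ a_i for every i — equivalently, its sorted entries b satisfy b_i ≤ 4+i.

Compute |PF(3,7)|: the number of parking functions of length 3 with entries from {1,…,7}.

Count = 5·8^2 = 5·64 = 320 (Pollak)
Example (4,5,4) → sorted (4,4,5): b_i ≤ 4+i ∀i, a PF.

320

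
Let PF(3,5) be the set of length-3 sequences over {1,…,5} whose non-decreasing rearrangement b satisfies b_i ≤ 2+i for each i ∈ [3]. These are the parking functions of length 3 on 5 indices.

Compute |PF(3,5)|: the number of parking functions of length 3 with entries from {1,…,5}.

Count = (5+1−3)·(5+1)^{3−1} = 3×36 = 108 [KW]
Example (2,3,4) → sorted (2,3,4): b_i ≤ 2+i ∀i, a PF.

108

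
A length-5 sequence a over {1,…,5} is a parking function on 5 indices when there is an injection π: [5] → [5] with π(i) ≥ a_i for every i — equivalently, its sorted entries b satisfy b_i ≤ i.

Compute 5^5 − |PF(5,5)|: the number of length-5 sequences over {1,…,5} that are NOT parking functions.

Count = (5+1−5)·(5+1)^{5−1} = 1 · 1296 = 1296
One tuple (5,3,4,3,3) → sorted (3,3,3,4,5): b_1=3>1, not a PF.
Total 3125; non-PF = 3125−1296 = 1829

1829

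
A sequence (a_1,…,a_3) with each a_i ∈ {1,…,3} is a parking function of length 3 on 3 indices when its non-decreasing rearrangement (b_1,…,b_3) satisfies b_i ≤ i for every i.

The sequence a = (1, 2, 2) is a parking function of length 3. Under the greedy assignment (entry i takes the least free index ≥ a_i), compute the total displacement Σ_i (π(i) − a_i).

Σπ = 6 ({1..3} each once); Σa = 1+2+2 = 5; disp = 6−5 = 1.

1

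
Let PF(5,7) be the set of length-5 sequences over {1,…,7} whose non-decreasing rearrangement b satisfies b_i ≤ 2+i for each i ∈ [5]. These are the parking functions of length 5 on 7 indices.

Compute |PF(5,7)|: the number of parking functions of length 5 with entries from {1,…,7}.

12288

Count = (7+1−5)·(7+1)^{5−1} = 3×4096 = 12288 (Pollak)
Example (3,4,5,4,7) → sorted (3,4,4,5,7): b_i ≤ 2+i ∀i, a PF.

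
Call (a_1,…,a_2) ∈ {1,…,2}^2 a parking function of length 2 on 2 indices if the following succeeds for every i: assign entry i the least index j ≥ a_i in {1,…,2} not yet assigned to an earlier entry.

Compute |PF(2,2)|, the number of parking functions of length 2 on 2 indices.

3

|PF(2,2)| = (2+1−2)·(2+1)^{2−1} = 1×3 = 3 [KW]
Check (1,1) → sorted (1,1): b_i ≤ i ∀i, a PF.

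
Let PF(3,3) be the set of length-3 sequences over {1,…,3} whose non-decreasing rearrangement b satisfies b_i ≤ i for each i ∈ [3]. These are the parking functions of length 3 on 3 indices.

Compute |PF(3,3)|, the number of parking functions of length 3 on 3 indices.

#PF = (3+1−3)·(3+1)^{3−1} = 1 · 16 = 16 [KW]
E.g. (2,3,1) → sorted (1,2,3): b_i ≤ i ∀i, a PF.

16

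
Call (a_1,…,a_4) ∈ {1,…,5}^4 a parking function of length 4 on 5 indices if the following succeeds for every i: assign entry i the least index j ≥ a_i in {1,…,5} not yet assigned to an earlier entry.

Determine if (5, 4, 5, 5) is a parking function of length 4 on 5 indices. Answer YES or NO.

NO

Order a: b = (4, 5, 5, 5).
  b_1=4 > 2
  fails at i=1 ⇒ NO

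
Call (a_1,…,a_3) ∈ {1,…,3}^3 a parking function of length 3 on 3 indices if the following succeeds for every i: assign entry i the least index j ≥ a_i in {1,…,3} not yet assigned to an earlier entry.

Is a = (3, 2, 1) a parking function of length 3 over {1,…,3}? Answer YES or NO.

YES

Order a: b = (1, 2, 3).
  b_1=1 ≤ 1
  b_2=2 ≤ 2
  b_3=3 ≤ 3
All bounds hold ⇒ YES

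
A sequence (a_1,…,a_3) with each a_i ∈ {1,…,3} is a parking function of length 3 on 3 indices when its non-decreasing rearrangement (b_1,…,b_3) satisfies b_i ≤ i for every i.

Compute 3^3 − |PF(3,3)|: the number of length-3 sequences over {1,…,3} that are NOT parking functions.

|PF| = (3+1−3)·(3+1)^{3−1} = 1 · 16 = 16 (Konheim–Weiss)
E.g. (3,1,3) → sorted (1,3,3): b_2=3>2, not a PF.
So 27 − 16 = 11 fail.

11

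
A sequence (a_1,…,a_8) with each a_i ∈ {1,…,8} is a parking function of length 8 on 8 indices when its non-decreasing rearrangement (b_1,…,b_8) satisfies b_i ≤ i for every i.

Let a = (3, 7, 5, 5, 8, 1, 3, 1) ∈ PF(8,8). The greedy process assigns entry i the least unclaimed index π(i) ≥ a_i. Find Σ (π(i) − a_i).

3

Σπ = 36 ({1..8} each once); Σa = 3+7+5+5+8+1+3+1 = 33; disp = 36−33 = 3.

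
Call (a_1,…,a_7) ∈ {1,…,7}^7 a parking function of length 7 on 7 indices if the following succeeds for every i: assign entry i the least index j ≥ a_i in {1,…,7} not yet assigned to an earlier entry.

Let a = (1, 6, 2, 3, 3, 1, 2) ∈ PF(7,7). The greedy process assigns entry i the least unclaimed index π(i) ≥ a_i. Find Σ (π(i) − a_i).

Σπ(i) = 1+…+7 = 28; Σa = 1+6+2+3+3+1+2 = 18; disp = 28−18 = 10.

10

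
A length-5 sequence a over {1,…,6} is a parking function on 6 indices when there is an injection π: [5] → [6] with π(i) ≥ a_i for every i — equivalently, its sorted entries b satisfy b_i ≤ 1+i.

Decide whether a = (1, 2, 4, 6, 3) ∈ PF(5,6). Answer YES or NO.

YES

Order a: b = (1, 2, 3, 4, 6).
  b_1=1 ≤ 2
  b_2=2 ≤ 3
  b_3=3 ≤ 4
  b_4=4 ≤ 5
  b_5=6 ≤ 6
All bounds hold ⇒ YES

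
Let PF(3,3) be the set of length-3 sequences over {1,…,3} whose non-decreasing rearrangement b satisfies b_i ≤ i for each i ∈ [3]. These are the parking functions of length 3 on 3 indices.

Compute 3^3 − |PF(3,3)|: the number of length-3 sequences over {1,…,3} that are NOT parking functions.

11

Count = (3+1−3)·(3+1)^{3−1} = 1 · 16 = 16
One tuple (3,3,3) → sorted (3,3,3): b_1=3>1, not a PF.
3^3 − 16 = 27 − 16 = 11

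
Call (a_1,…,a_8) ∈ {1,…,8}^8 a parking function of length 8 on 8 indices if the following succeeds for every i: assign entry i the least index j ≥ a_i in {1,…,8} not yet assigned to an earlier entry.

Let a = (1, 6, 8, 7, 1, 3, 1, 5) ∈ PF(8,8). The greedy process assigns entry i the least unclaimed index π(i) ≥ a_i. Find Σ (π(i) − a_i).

Σπ = 36 ({1..8} each once); Σa = 1+6+8+7+1+3+1+5 = 32; disp = 36−32 = 4.

4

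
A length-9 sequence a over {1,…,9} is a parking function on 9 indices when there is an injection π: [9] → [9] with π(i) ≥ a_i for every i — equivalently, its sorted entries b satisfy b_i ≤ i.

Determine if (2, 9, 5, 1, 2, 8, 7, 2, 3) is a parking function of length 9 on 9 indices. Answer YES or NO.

YES

Sorted: b = (1, 2, 2, 2, 3, 5, 7, 8, 9).
  b_1=1 ≤ 1
  b_2=2 ≤ 2
  b_3=2 ≤ 3
  b_4=2 ≤ 4
  b_5=3 ≤ 5
  b_6=5 ≤ 6
  b_7=7 ≤ 7
  b_8=8 ≤ 8
  b_9=9 ≤ 9
All bounds hold ⇒ YES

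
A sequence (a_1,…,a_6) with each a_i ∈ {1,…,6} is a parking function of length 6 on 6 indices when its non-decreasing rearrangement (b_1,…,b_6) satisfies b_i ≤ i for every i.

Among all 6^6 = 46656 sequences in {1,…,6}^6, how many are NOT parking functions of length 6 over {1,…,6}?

#PF = (6+1−6)·(6+1)^{6−1} = 1 · 16807 = 16807
E.g. (4,2,2,3,5,5) → sorted (2,2,3,4,5,5): b_1=2>1, not a PF.
6^6 − 16807 = 46656 − 16807 = 29849

29849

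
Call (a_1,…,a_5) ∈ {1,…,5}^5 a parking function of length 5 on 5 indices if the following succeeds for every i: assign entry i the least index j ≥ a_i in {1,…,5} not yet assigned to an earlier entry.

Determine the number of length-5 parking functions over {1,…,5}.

|PF| = 1·6^4 = 1 · 1296 = 1296 (Pollak)
Example (1,3,2,1,3) → sorted (1,1,2,3,3): b_i ≤ i ∀i, a PF.

1296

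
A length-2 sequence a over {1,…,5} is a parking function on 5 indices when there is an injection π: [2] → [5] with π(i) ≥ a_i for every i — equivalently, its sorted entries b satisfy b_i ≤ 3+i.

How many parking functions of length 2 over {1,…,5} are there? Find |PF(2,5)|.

24

|PF(2,5)| = (5+1−2)·(5+1)^{2−1} = 4×6 = 24 [KW]
Example (4,3) → sorted (3,4): b_i ≤ 3+i ∀i, a PF.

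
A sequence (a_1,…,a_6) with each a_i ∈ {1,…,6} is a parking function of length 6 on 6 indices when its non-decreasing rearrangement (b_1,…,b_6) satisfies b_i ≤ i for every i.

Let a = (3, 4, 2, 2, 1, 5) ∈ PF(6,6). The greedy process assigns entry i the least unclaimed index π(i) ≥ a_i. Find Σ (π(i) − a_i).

4

Σπ = 21 ({1..6} each once); Σa = 3+4+2+2+1+5 = 17; disp = 21−17 = 4.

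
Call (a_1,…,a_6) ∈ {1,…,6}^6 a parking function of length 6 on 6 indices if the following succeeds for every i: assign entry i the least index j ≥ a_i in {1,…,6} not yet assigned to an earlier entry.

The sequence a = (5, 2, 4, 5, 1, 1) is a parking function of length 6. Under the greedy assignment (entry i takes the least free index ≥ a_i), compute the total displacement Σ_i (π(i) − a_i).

3

Σπ(i) = 1+…+6 = 21; Σa = 5+2+4+5+1+1 = 18; disp = 21−18 = 3.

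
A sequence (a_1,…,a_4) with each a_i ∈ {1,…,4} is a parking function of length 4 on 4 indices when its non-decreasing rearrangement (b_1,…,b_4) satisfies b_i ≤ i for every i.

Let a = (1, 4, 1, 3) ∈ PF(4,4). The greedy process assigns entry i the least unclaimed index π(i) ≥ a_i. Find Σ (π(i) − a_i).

1

Σπ(i) = 1+…+4 = 10; Σa = 1+4+1+3 = 9; disp = 10−9 = 1.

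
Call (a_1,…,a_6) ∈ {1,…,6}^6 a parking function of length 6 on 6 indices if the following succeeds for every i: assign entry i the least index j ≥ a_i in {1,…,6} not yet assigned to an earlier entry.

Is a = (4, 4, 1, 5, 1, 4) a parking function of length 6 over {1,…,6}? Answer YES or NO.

Rearranged: b = (1, 1, 4, 4, 4, 5).
  b_1=1 ≤ 1
  b_2=1 ≤ 2
  b_3=4 > 3
  fails at i=3 ⇒ NO

NO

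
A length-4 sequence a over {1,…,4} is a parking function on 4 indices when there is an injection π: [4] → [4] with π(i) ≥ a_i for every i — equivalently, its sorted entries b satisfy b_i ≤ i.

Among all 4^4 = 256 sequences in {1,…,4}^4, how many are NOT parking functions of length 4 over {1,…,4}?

Count = (5−4)·5^(4−1) = 1·125 = 125 [KW]
Example (4,4,1,2) → sorted (1,2,4,4): b_3=4>3, not a PF.
So 256 − 125 = 131 fail.

131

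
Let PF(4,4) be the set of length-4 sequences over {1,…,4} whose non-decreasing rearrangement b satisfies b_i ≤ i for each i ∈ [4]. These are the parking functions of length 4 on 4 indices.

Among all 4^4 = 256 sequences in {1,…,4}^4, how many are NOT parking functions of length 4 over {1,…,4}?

|PF(4,4)| = (5−4)·5^(4−1) = 1·125 = 125 (Konheim–Weiss)
E.g. (4,1,4,3) → sorted (1,3,4,4): b_2=3>2, not a PF.
4^4 − 125 = 256 − 125 = 131

131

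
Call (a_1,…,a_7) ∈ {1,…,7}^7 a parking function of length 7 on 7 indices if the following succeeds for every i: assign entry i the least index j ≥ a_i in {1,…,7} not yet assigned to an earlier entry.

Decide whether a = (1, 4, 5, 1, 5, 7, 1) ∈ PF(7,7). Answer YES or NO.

YES

Order a: b = (1, 1, 1, 4, 5, 5, 7).
  b_1=1 ≤ 1
  b_2=1 ≤ 2
  b_3=1 ≤ 3
  b_4=4 ≤ 4
  b_5=5 ≤ 5
  b_6=5 ≤ 6
  b_7=7 ≤ 7
All bounds hold ⇒ YES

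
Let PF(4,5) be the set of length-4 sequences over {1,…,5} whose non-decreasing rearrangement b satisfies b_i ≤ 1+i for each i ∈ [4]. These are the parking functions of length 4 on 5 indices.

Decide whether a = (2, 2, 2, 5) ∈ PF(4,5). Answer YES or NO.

Rearranged: b = (2, 2, 2, 5).
  b_1=2 ≤ 2
  b_2=2 ≤ 3
  b_3=2 ≤ 4
  b_4=5 ≤ 5
All bounds hold ⇒ YES

YES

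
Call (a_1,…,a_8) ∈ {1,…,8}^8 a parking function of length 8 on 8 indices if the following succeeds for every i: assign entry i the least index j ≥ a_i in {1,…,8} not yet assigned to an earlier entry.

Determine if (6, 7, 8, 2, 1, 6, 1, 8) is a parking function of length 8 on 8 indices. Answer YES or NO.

Order a: b = (1, 1, 2, 6, 6, 7, 8, 8).
  b_1=1 ≤ 1
  b_2=1 ≤ 2
  b_3=2 ≤ 3
  b_4=6 > 4
  fails at i=4 ⇒ NO

NO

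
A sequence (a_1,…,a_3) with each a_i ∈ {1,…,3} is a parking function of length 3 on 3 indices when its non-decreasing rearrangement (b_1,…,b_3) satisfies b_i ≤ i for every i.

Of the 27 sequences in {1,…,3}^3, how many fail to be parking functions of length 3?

11

|PF(3,3)| = (4−3)·4^(3−1) = 1×16 = 16 (Pollak)
E.g. (3,3,3) → sorted (3,3,3): b_1=3>1, not a PF.
Total 27; non-PF = 27−16 = 11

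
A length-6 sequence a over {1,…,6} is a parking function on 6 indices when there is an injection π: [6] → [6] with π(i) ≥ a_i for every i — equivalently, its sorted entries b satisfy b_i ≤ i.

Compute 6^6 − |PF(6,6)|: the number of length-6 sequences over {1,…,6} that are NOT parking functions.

29849

|PF| = (7−6)·7^(6−1) = 1·16807 = 16807
E.g. (4,2,6,5,4,5) → sorted (2,4,4,5,5,6): b_1=2>1, not a PF.
Total 46656; non-PF = 46656−16807 = 29849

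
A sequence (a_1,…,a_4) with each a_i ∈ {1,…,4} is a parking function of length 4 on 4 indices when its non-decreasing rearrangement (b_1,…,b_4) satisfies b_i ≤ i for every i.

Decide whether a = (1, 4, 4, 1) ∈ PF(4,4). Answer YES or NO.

Sorted: b = (1, 1, 4, 4).
  b_1=1 ≤ 1
  b_2=1 ≤ 2
  b_3=4 > 3
  fails at i=3 ⇒ NO

NO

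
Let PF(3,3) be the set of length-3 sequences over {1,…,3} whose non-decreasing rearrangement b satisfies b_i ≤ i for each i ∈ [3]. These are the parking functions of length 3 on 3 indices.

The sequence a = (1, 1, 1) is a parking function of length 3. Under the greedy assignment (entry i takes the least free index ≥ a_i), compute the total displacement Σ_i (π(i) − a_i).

Σπ = 6 ({1..3} each once); Σa = 1+1+1 = 3; disp = 6−3 = 3.

3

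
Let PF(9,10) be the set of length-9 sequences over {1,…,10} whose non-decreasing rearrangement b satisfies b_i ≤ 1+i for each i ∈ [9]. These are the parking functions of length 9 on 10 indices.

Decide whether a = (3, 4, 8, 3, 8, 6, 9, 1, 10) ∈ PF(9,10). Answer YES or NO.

Rearranged: b = (1, 3, 3, 4, 6, 8, 8, 9, 10).
  b_1=1 ≤ 2
  b_2=3 ≤ 3
  b_3=3 ≤ 4
  b_4=4 ≤ 5
  b_5=6 ≤ 6
  b_6=8 > 7
  fails at i=6 ⇒ NO

NO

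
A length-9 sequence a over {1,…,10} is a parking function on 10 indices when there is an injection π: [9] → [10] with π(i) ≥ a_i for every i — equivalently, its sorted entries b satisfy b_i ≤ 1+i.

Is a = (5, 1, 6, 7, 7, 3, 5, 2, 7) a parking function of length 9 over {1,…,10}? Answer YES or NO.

Rearranged: b = (1, 2, 3, 5, 5, 6, 7, 7, 7).
  b_1=1 ≤ 2
  b_2=2 ≤ 3
  b_3=3 ≤ 4
  b_4=5 ≤ 5
  b_5=5 ≤ 6
  b_6=6 ≤ 7
  b_7=7 ≤ 8
  b_8=7 ≤ 9
  b_9=7 ≤ 10
All bounds hold ⇒ YES

YES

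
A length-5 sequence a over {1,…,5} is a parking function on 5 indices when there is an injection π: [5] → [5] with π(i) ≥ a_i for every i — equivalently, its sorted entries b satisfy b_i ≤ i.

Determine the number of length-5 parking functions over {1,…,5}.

|PF(5,5)| = 1·6^4 = 1·1296 = 1296
Example (2,4,1,5,3) → sorted (1,2,3,4,5): b_i ≤ i ∀i, a PF.

1296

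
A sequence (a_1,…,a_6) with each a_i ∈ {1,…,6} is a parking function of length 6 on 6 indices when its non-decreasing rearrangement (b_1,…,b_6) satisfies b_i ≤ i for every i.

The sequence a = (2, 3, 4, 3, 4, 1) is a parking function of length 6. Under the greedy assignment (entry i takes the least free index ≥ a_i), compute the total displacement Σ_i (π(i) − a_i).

Σπ(i) = 1+…+6 = 21; Σa = 2+3+4+3+4+1 = 17; disp = 21−17 = 4.

4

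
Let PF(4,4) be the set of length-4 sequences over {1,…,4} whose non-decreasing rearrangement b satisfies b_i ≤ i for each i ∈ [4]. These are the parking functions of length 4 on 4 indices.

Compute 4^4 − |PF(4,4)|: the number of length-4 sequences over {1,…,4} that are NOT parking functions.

|PF(4,4)| = (4+1−4)·(4+1)^{4−1} = 1 · 125 = 125 (Pollak)
Check (4,4,4,3) → sorted (3,4,4,4): b_1=3>1, not a PF.
So 256 − 125 = 131 fail.

131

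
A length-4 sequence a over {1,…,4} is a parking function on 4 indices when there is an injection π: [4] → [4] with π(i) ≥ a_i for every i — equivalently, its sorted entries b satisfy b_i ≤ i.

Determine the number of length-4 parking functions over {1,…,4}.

|PF| = (4−4+1)·(4+1)^(4−1) = 1×125 = 125
E.g. (2,4,2,1) → sorted (1,2,2,4): b_i ≤ i ∀i, a PF.

125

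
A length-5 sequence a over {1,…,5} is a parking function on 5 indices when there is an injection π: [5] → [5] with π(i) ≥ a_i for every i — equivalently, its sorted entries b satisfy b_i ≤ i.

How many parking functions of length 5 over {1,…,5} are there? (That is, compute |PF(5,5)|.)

|PF| = (5+1−5)·(5+1)^{5−1} = 1×1296 = 1296 (Pollak)
One tuple (1,2,5,3,3) → sorted (1,2,3,3,5): b_i ≤ i ∀i, a PF.

1296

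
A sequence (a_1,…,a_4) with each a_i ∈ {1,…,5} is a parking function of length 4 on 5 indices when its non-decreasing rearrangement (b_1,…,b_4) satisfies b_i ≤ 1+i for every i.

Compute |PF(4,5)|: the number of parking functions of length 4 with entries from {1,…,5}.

|PF(4,5)| = (5+1−4)·(5+1)^{4−1} = 2×216 = 432
E.g. (1,1,5,4) → sorted (1,1,4,5): b_i ≤ 1+i ∀i, a PF.

432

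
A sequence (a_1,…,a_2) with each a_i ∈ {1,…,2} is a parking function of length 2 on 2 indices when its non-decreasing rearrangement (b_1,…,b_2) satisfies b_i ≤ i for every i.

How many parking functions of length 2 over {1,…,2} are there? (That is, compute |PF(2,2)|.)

3

|PF(2,2)| = 1·3^1 = 1 · 3 = 3 (Konheim–Weiss)
Check (1,2) → sorted (1,2): b_i ≤ i ∀i, a PF.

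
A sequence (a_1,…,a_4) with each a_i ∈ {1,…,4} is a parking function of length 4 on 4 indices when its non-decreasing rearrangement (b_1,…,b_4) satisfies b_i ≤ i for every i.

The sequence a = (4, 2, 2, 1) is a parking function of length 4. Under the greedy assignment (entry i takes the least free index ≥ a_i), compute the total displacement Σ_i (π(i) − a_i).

1

Σπ = 10 ({1..4} each once); Σa = 4+2+2+1 = 9; disp = 10−9 = 1.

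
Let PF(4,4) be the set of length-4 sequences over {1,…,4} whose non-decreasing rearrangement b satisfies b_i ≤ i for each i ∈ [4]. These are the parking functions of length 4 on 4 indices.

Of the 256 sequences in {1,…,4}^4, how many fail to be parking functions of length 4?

|PF| = 1·5^3 = 1·125 = 125 (Pollak)
Check (3,3,4,4) → sorted (3,3,4,4): b_1=3>1, not a PF.
So 256 − 125 = 131 fail.

131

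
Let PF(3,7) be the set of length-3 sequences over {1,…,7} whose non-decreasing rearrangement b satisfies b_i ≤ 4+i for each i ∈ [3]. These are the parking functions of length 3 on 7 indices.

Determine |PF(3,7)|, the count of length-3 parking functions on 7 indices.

|PF| = 5·8^2 = 5·64 = 320 [KW]
One tuple (1,5,7) → sorted (1,5,7): b_i ≤ 4+i ∀i, a PF.

320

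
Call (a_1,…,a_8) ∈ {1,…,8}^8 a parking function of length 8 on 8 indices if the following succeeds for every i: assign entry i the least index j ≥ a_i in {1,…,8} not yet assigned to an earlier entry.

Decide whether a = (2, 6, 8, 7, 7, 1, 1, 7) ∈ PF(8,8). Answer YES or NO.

Sorted: b = (1, 1, 2, 6, 7, 7, 7, 8).
  b_1=1 ≤ 1
  b_2=1 ≤ 2
  b_3=2 ≤ 3
  b_4=6 > 4
  fails at i=4 ⇒ NO

NO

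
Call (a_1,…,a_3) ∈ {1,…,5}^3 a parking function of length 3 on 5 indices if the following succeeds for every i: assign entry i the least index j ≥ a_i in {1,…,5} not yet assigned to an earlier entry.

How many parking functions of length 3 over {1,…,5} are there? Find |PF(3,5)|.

#PF = (6−3)·6^(3−1) = 3 · 36 = 108 (Konheim–Weiss)
One tuple (4,3,1) → sorted (1,3,4): b_i ≤ 2+i ∀i, a PF.

108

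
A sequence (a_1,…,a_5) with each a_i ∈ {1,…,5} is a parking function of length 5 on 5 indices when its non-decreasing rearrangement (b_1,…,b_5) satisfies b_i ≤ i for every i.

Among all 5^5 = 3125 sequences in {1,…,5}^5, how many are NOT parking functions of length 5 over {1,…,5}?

1829

|PF(5,5)| = (5+1−5)·(5+1)^{5−1} = 1·1296 = 1296 (Pollak)
E.g. (5,5,5,3,2) → sorted (2,3,5,5,5): b_1=2>1, not a PF.
Total 3125; non-PF = 3125−1296 = 1829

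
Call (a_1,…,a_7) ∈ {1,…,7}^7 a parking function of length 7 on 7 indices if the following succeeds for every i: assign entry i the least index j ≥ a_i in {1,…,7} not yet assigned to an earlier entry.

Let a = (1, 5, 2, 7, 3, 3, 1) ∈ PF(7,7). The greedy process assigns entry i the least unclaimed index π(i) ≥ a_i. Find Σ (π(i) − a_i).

Σπ = 28 ({1..7} each once); Σa = 1+5+2+7+3+3+1 = 22; disp = 28−22 = 6.

6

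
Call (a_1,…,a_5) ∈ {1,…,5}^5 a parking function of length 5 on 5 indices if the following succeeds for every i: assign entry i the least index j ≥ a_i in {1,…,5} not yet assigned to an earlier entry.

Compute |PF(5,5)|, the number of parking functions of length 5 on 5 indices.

|PF(5,5)| = (5+1−5)·(5+1)^{5−1} = 1 · 1296 = 1296 (Pollak)
E.g. (1,5,3,1,2) → sorted (1,1,2,3,5): b_i ≤ i ∀i, a PF.

1296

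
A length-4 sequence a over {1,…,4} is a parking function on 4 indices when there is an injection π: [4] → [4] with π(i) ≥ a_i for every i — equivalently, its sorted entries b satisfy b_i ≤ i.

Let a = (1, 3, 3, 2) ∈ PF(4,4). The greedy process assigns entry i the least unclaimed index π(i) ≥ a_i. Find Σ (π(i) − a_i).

Σπ = 4·5/2 = 10 (π permutes [4]); Σa = 1+3+3+2 = 9; disp = 10−9 = 1.

1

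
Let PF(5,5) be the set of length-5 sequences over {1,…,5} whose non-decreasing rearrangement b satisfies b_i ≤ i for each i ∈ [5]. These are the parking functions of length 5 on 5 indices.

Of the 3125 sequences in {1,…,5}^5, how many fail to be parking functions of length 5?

#PF = (6−5)·6^(5−1) = 1 · 1296 = 1296 (Pollak)
Check (4,4,5,5,1) → sorted (1,4,4,5,5): b_2=4>2, not a PF.
Total 3125; non-PF = 3125−1296 = 1829

1829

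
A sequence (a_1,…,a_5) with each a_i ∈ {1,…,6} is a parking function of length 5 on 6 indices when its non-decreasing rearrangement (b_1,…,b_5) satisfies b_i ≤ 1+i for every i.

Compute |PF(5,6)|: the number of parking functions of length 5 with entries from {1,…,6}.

4802

Count = (7−5)·7^(5−1) = 2×2401 = 4802 [KW]
One tuple (5,2,3,3,4) → sorted (2,3,3,4,5): b_i ≤ 1+i ∀i, a PF.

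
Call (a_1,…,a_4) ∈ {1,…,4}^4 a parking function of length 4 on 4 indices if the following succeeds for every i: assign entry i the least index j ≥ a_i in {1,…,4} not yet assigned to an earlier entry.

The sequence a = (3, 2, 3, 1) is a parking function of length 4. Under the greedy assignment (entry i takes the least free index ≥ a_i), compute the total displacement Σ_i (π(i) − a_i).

1

Σπ(i) = 1+…+4 = 10; Σa = 3+2+3+1 = 9; disp = 10−9 = 1.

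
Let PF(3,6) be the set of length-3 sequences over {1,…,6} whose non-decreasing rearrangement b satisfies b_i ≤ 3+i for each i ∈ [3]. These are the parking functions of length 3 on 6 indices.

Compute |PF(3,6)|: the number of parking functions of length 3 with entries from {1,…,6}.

196

|PF(3,6)| = 4·7^2 = 4 · 49 = 196
E.g. (1,6,3) → sorted (1,3,6): b_i ≤ 3+i ∀i, a PF.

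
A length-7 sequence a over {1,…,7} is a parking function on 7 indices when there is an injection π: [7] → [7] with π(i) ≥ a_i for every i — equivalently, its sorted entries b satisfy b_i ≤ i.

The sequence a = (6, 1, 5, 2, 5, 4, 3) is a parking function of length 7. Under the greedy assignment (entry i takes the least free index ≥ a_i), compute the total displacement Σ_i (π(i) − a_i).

2

Σπ(i) = 1+…+7 = 28; Σa = 6+1+5+2+5+4+3 = 26; disp = 28−26 = 2.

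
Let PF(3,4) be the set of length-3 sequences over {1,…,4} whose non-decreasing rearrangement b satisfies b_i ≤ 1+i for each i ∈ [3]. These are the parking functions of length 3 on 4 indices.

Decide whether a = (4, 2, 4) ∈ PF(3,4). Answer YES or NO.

Rearranged: b = (2, 4, 4).
  b_1=2 ≤ 2
  b_2=4 > 3
  fails at i=2 ⇒ NO

NO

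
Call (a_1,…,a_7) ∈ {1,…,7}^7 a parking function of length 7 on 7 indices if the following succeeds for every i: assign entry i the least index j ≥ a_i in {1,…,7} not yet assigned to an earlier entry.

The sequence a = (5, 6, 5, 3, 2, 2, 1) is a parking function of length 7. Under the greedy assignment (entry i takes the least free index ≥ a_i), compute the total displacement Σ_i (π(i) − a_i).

4

Σπ(i) = 1+…+7 = 28; Σa = 5+6+5+3+2+2+1 = 24; disp = 28−24 = 4.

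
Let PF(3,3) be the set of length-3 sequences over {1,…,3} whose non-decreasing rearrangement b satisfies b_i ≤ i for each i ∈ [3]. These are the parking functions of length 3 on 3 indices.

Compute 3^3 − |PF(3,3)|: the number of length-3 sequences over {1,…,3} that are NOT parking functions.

Count = (3+1−3)·(3+1)^{3−1} = 1·16 = 16 (Pollak)
One tuple (3,3,3) → sorted (3,3,3): b_1=3>1, not a PF.
So 27 − 16 = 11 fail.

11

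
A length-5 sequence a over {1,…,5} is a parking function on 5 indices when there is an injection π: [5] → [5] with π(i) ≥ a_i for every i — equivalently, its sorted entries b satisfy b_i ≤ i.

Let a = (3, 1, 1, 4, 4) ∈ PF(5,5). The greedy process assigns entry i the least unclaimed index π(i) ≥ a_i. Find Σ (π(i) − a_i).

2

Σπ = 5·6/2 = 15 (π permutes [5]); Σa = 3+1+1+4+4 = 13; disp = 15−13 = 2.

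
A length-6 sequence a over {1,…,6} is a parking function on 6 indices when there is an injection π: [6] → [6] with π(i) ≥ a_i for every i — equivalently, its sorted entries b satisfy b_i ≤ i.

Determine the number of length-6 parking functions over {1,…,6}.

#PF = (7−6)·7^(6−1) = 1 · 16807 = 16807
Example (1,4,2,6,1,1) → sorted (1,1,1,2,4,6): b_i ≤ i ∀i, a PF.

16807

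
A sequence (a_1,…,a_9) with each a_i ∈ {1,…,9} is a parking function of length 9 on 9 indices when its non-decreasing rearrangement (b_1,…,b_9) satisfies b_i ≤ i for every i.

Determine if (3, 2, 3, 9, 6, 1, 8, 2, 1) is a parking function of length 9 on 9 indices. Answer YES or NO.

Sorted: b = (1, 1, 2, 2, 3, 3, 6, 8, 9).
  b_1=1 ≤ 1
  b_2=1 ≤ 2
  b_3=2 ≤ 3
  b_4=2 ≤ 4
  b_5=3 ≤ 5
  b_6=3 ≤ 6
  b_7=6 ≤ 7
  b_8=8 ≤ 8
  b_9=9 ≤ 9
All bounds hold ⇒ YES

YES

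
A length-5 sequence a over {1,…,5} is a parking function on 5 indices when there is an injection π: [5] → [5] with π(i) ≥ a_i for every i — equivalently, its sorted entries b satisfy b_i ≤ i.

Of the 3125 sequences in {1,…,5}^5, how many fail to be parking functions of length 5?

1829

Count = (5+1−5)·(5+1)^{5−1} = 1 · 1296 = 1296
Example (1,5,3,5,3) → sorted (1,3,3,5,5): b_2=3>2, not a PF.
5^5 − 1296 = 3125 − 1296 = 1829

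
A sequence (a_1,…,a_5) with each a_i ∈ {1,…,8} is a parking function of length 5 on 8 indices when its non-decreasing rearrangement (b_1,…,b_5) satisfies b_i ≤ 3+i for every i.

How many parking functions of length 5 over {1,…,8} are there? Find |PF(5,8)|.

26244

|PF| = (8−5+1)·(8+1)^(5−1) = 4×6561 = 26244
Example (8,2,4,1,5) → sorted (1,2,4,5,8): b_i ≤ 3+i ∀i, a PF.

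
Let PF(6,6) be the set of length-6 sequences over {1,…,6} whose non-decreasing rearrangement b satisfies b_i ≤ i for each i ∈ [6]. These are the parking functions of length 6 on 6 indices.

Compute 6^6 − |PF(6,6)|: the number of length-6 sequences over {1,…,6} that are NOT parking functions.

29849

|PF(6,6)| = (6−6+1)·(6+1)^(6−1) = 1 · 16807 = 16807
One tuple (6,3,2,1,5,6) → sorted (1,2,3,5,6,6): b_4=5>4, not a PF.
Total 46656; non-PF = 46656−16807 = 29849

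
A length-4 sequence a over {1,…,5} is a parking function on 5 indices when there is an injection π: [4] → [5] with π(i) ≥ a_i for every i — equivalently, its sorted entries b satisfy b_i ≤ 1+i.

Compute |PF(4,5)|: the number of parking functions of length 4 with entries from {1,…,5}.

432

|PF(4,5)| = 2·6^3 = 2·216 = 432 (Konheim–Weiss)
Example (4,1,1,1) → sorted (1,1,1,4): b_i ≤ 1+i ∀i, a PF.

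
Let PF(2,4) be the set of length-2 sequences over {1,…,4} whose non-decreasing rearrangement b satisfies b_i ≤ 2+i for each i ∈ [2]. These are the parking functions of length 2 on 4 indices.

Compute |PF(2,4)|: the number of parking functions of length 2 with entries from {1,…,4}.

15

|PF| = 3·5^1 = 3×5 = 15 [KW]
Check (3,3) → sorted (3,3): b_i ≤ 2+i ∀i, a PF.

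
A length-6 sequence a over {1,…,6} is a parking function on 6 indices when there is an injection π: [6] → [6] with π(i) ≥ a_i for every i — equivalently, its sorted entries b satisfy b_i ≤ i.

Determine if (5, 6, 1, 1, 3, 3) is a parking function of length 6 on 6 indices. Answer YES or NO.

Rearranged: b = (1, 1, 3, 3, 5, 6).
  b_1=1 ≤ 1
  b_2=1 ≤ 2
  b_3=3 ≤ 3
  b_4=3 ≤ 4
  b_5=5 ≤ 5
  b_6=6 ≤ 6
All bounds hold ⇒ YES

YES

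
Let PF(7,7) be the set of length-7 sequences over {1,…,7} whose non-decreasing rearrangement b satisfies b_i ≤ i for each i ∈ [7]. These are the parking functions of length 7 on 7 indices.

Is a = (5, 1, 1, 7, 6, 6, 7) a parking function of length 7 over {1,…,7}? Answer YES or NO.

Order a: b = (1, 1, 5, 6, 6, 7, 7).
  b_1=1 ≤ 1
  b_2=1 ≤ 2
  b_3=5 > 3
  fails at i=3 ⇒ NO

NO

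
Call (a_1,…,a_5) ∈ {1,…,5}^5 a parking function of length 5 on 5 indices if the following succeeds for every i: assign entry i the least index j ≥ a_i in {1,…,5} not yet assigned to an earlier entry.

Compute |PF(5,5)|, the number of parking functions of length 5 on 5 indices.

1296

|PF| = 1·6^4 = 1 · 1296 = 1296
Example (3,4,3,2,1) → sorted (1,2,3,3,4): b_i ≤ i ∀i, a PF.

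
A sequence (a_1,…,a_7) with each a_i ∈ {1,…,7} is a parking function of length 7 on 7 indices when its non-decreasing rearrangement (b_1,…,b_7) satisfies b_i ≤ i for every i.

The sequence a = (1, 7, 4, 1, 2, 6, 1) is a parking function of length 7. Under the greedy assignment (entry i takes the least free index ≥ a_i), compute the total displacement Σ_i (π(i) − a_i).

6

Σπ = 7·8/2 = 28 (π permutes [7]); Σa = 1+7+4+1+2+6+1 = 22; disp = 28−22 = 6.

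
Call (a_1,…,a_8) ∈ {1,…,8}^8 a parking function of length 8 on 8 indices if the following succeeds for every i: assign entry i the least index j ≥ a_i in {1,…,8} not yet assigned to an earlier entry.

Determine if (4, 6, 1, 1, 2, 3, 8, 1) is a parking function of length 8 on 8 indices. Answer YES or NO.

Sorted: b = (1, 1, 1, 2, 3, 4, 6, 8).
  b_1=1 ≤ 1
  b_2=1 ≤ 2
  b_3=1 ≤ 3
  b_4=2 ≤ 4
  b_5=3 ≤ 5
  b_6=4 ≤ 6
  b_7=6 ≤ 7
  b_8=8 ≤ 8
All bounds hold ⇒ YES

YES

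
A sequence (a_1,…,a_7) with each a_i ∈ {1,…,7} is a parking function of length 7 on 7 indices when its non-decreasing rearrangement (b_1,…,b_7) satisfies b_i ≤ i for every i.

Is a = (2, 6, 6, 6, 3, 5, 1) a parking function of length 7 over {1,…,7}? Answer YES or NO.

Order a: b = (1, 2, 3, 5, 6, 6, 6).
  b_1=1 ≤ 1
  b_2=2 ≤ 2
  b_3=3 ≤ 3
  b_4=5 > 4
  fails at i=4 ⇒ NO

NO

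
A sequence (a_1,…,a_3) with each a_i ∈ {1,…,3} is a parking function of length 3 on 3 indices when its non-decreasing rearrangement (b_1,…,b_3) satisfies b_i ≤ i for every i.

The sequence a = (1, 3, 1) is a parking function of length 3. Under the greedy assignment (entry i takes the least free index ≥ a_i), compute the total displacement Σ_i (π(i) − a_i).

Σπ = 3·4/2 = 6 (π permutes [3]); Σa = 1+3+1 = 5; disp = 6−5 = 1.

1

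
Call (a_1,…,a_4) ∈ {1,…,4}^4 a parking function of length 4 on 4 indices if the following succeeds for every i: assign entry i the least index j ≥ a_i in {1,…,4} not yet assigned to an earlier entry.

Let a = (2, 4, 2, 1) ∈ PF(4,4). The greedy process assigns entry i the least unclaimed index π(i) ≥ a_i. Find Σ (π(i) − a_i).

Σπ = 10 ({1..4} each once); Σa = 2+4+2+1 = 9; disp = 10−9 = 1.

1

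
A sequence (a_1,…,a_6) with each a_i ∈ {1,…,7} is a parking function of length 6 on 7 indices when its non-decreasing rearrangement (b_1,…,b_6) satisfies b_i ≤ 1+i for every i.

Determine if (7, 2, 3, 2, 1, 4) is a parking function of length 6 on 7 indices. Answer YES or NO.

YES

Order a: b = (1, 2, 2, 3, 4, 7).
  b_1=1 ≤ 2
  b_2=2 ≤ 3
  b_3=2 ≤ 4
  b_4=3 ≤ 5
  b_5=4 ≤ 6
  b_6=7 ≤ 7
All bounds hold ⇒ YES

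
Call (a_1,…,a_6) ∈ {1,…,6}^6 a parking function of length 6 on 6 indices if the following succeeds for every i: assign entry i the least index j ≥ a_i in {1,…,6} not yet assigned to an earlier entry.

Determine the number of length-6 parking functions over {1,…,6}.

16807

Count = (6+1−6)·(6+1)^{6−1} = 1·16807 = 16807 (Konheim–Weiss)
Check (1,3,4,6,1,4) → sorted (1,1,3,4,4,6): b_i ≤ i ∀i, a PF.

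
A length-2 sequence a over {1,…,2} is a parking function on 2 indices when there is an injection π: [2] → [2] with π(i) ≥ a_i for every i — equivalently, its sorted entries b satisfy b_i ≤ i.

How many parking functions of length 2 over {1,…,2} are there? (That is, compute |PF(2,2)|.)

3

#PF = (2−2+1)·(2+1)^(2−1) = 1 · 3 = 3
Check (1,1) → sorted (1,1): b_i ≤ i ∀i, a PF.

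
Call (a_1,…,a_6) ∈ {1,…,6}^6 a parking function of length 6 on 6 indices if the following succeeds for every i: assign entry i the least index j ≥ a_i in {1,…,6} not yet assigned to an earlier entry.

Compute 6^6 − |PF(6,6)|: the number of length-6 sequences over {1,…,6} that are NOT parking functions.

29849

|PF| = (6−6+1)·(6+1)^(6−1) = 1 · 16807 = 16807 (Konheim–Weiss)
E.g. (5,3,5,3,3,3) → sorted (3,3,3,3,5,5): b_1=3>1, not a PF.
So 46656 − 16807 = 29849 fail.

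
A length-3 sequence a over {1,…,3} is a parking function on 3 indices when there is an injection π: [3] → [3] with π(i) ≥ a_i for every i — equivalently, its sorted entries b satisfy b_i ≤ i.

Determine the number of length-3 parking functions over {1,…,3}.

16

#PF = (3−3+1)·(3+1)^(3−1) = 1×16 = 16 [KW]
Check (2,1,2) → sorted (1,2,2): b_i ≤ i ∀i, a PF.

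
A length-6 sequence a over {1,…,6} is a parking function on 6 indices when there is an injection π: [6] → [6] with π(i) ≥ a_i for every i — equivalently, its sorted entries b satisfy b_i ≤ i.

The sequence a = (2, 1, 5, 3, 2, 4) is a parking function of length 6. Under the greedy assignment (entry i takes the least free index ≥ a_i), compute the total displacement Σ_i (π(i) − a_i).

Σπ = 6·7/2 = 21 (π permutes [6]); Σa = 2+1+5+3+2+4 = 17; disp = 21−17 = 4.

4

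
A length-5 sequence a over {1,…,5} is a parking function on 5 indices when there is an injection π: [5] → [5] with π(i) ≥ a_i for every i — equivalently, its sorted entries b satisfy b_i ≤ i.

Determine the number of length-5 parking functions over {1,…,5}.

1296

Count = (6−5)·6^(5−1) = 1×1296 = 1296
Example (1,1,3,3,4) → sorted (1,1,3,3,4): b_i ≤ i ∀i, a PF.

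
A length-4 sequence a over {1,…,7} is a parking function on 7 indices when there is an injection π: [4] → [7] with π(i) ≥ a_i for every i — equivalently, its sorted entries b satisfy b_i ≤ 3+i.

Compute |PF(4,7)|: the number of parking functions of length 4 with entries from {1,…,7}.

|PF| = (8−4)·8^(4−1) = 4 · 512 = 2048
Example (7,3,5,1) → sorted (1,3,5,7): b_i ≤ 3+i ∀i, a PF.

2048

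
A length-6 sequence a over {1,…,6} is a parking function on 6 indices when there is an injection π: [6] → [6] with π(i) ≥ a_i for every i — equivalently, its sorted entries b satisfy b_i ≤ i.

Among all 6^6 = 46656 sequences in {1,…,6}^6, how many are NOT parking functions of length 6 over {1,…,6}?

29849

|PF| = 1·7^5 = 1×16807 = 16807 (Konheim–Weiss)
One tuple (5,1,4,6,6,5) → sorted (1,4,5,5,6,6): b_2=4>2, not a PF.
6^6 − 16807 = 46656 − 16807 = 29849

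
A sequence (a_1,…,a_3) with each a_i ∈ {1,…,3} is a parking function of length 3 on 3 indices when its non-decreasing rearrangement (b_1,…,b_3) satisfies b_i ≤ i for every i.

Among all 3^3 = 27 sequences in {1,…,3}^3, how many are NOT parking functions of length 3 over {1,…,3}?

11

#PF = 1·4^2 = 1×16 = 16 (Pollak)
E.g. (3,3,1) → sorted (1,3,3): b_2=3>2, not a PF.
3^3 − 16 = 27 − 16 = 11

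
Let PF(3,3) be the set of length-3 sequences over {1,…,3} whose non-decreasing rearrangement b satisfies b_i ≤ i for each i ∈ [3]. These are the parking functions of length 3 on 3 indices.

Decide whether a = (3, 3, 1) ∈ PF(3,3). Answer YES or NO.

Sorted: b = (1, 3, 3).
  b_1=1 ≤ 1
  b_2=3 > 2
  fails at i=2 ⇒ NO

NO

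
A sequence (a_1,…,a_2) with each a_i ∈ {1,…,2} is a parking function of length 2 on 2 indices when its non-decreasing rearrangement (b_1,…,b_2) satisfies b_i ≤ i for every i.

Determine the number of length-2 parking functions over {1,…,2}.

3

#PF = 1·3^1 = 1 · 3 = 3 (Konheim–Weiss)
E.g. (2,1) → sorted (1,2): b_i ≤ i ∀i, a PF.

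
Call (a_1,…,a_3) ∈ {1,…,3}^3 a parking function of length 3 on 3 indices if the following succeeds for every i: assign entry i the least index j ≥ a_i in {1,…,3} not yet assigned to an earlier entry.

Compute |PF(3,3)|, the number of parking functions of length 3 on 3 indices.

Count = 1·4^2 = 1·16 = 16 [KW]
Example (1,1,3) → sorted (1,1,3): b_i ≤ i ∀i, a PF.

16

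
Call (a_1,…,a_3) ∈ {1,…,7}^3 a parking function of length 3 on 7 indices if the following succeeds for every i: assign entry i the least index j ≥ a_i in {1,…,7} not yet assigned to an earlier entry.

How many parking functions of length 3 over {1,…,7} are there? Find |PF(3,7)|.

320

Count = 5·8^2 = 5×64 = 320 [KW]
One tuple (6,5,1) → sorted (1,5,6): b_i ≤ 4+i ∀i, a PF.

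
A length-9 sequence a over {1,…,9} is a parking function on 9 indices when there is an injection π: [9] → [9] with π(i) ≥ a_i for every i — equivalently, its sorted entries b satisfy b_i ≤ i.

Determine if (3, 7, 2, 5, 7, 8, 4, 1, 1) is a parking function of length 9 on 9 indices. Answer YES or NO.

Rearranged: b = (1, 1, 2, 3, 4, 5, 7, 7, 8).
  b_1=1 ≤ 1
  b_2=1 ≤ 2
  b_3=2 ≤ 3
  b_4=3 ≤ 4
  b_5=4 ≤ 5
  b_6=5 ≤ 6
  b_7=7 ≤ 7
  b_8=7 ≤ 8
  b_9=8 ≤ 9
All bounds hold ⇒ YES

YES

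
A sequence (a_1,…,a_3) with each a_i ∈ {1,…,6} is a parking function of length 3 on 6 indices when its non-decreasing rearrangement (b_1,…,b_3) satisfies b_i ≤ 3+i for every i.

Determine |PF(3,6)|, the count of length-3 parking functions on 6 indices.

196

|PF(3,6)| = (7−3)·7^(3−1) = 4×49 = 196
One tuple (2,3,3) → sorted (2,3,3): b_i ≤ 3+i ∀i, a PF.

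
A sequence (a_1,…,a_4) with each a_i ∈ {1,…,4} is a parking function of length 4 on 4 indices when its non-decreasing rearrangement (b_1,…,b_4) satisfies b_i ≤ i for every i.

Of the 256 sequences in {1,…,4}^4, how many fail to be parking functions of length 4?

Count = 1·5^3 = 1×125 = 125 (Konheim–Weiss)
Check (4,4,2,3) → sorted (2,3,4,4): b_1=2>1, not a PF.
So 256 − 125 = 131 fail.

131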